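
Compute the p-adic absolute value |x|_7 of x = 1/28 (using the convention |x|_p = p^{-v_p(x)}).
|1/28|_7 = 7

Step 1 — compute v_7(x) by factoring powers of 7 out of the numerator and denominator: v_7(1/28) = -1. Step 2 — apply |x|_p = p^{-v_p(x)} = 7^{1} = 7.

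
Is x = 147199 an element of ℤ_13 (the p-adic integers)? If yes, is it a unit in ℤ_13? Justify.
x ∈ ℤ_13 but not a unit; v_13(x) = 3 > 0

ℤ_13 = {x ∈ ℚ_13 : v_13(x) ≥ 0} and ℤ_13^× = {x ∈ ℤ_13 : v_13(x) = 0}. Here v_13(147199) = v_13(num) − v_13(den) = 3; compare against these criteria.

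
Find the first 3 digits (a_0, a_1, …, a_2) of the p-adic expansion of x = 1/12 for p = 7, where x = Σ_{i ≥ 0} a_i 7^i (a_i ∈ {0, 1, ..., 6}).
(a_0, …, a_2) = (3, 6, 2)

v_7(1/12) = 0 (numerator and denominator both coprime to 7), so x ∈ ℤ_7^×. Compute digits iteratively via a_i = x_i mod 7, x_{i+1} = (x_i − a_i)/7, with x_0 = x:
  x_0 = 1/12;  a_0 = 3;  x_1 = (x_0 − 3)/7 = -5/12
  x_1 = -5/12;  a_1 = 6;  x_2 = (x_1 − 6)/7 = -11/12
  x_2 = -11/12;  a_2 = 2;  x_3 = (x_2 − 2)/7 = -5/12
Digits: (3, 6, 2).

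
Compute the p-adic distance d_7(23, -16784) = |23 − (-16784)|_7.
d_7(23, -16784) = 1/16807

Step 1 — x − y = 23 − (-16784) = 16807. Step 2 — v_7(16807) = 5 (factor: 16807 = (7^5 · 1); the sign does not affect v_p). Step 3 — |x − y|_7 = 7^{-5} = 1/16807.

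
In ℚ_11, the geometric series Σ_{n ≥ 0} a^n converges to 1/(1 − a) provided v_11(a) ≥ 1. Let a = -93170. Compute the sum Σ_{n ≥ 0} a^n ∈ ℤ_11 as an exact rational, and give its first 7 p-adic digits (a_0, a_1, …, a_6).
Σ a^n = 1/(1 − a) = 1/93171;  first 7 digits = (1, 0, 0, 7, 4, 10, 4)

v_11(a) = 3 ≥ 1, so the series converges in ℤ_11 to 1/(1 − a) = 1/(1 − (-93170)) = 1/93171. Expand this rational in ℤ_11: compute digits iteratively via d_i = x_i mod 11, x_{i+1} = (x_i − d_i)/11. The first 7 digits are (1, 0, 0, 7, 4, 10, 4).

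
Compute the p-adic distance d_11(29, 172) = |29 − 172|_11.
d_11(29, 172) = 1/11

Step 1 — x − y = 29 − 172 = -143. Step 2 — v_11(-143) = 1 (factor: -143 = −(11^1 · 13); the sign does not affect v_p). Step 3 — |x − y|_11 = 11^{-1} = 1/11.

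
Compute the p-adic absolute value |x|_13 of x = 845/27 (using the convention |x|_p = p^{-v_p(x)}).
|845/27|_13 = 1/169

Step 1 — compute v_13(x) by factoring powers of 13 out of the numerator and denominator: v_13(845/27) = 2. Step 2 — apply |x|_p = p^{-v_p(x)} = 13^{-2} = 1/169.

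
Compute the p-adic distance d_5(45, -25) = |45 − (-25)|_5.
d_5(45, -25) = 1/5

Step 1 — x − y = 45 − (-25) = 70. Step 2 — v_5(70) = 1 (factor: 70 = (5^1 · 14); the sign does not affect v_p). Step 3 — |x − y|_5 = 5^{-1} = 1/5.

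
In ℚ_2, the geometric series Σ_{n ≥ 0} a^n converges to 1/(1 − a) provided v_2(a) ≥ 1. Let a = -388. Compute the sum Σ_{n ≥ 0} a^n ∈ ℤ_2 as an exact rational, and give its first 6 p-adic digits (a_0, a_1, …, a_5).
Σ a^n = 1/(1 − a) = 1/389;  first 6 digits = (1, 0, 1, 1, 0, 0)

v_2(a) = 2 ≥ 1, so the series converges in ℤ_2 to 1/(1 − a) = 1/(1 − (-388)) = 1/389. Expand this rational in ℤ_2: compute digits iteratively via d_i = x_i mod 2, x_{i+1} = (x_i − d_i)/2. The first 6 digits are (1, 0, 1, 1, 0, 0).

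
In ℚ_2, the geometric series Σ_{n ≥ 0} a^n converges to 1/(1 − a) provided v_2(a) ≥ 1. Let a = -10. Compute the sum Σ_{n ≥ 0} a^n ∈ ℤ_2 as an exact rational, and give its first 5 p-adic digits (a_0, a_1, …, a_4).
Σ a^n = 1/(1 − a) = 1/11;  first 5 digits = (1, 1, 0, 0, 0)

v_2(a) = 1 ≥ 1, so the series converges in ℤ_2 to 1/(1 − a) = 1/(1 − (-10)) = 1/11. Expand this rational in ℤ_2: compute digits iteratively via d_i = x_i mod 2, x_{i+1} = (x_i − d_i)/2. The first 5 digits are (1, 1, 0, 0, 0).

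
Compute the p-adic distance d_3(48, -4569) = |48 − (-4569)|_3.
d_3(48, -4569) = 1/243

Step 1 — x − y = 48 − (-4569) = 4617. Step 2 — v_3(4617) = 5 (factor: 4617 = (3^5 · 19); the sign does not affect v_p). Step 3 — |x − y|_3 = 3^{-5} = 1/243.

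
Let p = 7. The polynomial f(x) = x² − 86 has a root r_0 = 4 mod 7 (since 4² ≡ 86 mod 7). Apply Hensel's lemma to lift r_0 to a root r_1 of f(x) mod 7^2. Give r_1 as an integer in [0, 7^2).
r_1 = 25 (mod 49)

Hensel's recurrence: r_{i+1} = r_i − f(r_i)·(f′(r_i))^{-1} mod 7^{i+2}, with f′(x) = 2x. Iterate:
  r_0 = 4 (mod 7)
  r_1 = 25 (mod 49)
Final: r_1 = 25, and one checks f(r_1) ≡ 0 mod 7^2.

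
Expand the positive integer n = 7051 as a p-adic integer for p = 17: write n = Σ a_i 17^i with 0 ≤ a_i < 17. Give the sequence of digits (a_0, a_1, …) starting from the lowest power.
(a_0, a_1, …) = (13, 6, 7, 1)

Repeated division by 17 gives the digits low-to-high: 7051 = 13 + 6·17^1 + 7·17^2 + 1·17^3. Digit sequence: (13, 6, 7, 1).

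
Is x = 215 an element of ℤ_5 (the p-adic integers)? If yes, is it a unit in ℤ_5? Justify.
x ∈ ℤ_5 but not a unit; v_5(x) = 1 > 0

ℤ_5 = {x ∈ ℚ_5 : v_5(x) ≥ 0} and ℤ_5^× = {x ∈ ℤ_5 : v_5(x) = 0}. Here v_5(215) = v_5(num) − v_5(den) = 1; compare against these criteria.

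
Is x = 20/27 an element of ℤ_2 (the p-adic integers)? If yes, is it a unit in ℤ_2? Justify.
x ∈ ℤ_2 but not a unit; v_2(x) = 2 > 0

ℤ_2 = {x ∈ ℚ_2 : v_2(x) ≥ 0} and ℤ_2^× = {x ∈ ℤ_2 : v_2(x) = 0}. Here v_2(20/27) = v_2(num) − v_2(den) = 2; compare against these criteria.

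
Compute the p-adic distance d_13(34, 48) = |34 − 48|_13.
d_13(34, 48) = 1

Step 1 — x − y = 34 − 48 = -14. Step 2 — v_13(-14) = 0 (factor: -14 = −(13^0 · 14); the sign does not affect v_p). Step 3 — |x − y|_13 = 13^{0} = 1.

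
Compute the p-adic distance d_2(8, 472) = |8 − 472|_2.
d_2(8, 472) = 1/16

Step 1 — x − y = 8 − 472 = -464. Step 2 — v_2(-464) = 4 (factor: -464 = −(2^4 · 29); the sign does not affect v_p). Step 3 — |x − y|_2 = 2^{-4} = 1/16.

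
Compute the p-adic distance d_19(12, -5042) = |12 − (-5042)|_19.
d_19(12, -5042) = 1/361

Step 1 — x − y = 12 − (-5042) = 5054. Step 2 — v_19(5054) = 2 (factor: 5054 = (19^2 · 14); the sign does not affect v_p). Step 3 — |x − y|_19 = 19^{-2} = 1/361.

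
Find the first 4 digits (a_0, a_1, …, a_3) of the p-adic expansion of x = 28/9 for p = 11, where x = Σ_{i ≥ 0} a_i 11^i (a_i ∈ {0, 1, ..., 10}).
(a_0, …, a_3) = (8, 2, 1, 6)

v_11(28/9) = 0 (numerator and denominator both coprime to 11), so x ∈ ℤ_11^×. Compute digits iteratively via a_i = x_i mod 11, x_{i+1} = (x_i − a_i)/11, with x_0 = x:
  x_0 = 28/9;  a_0 = 8;  x_1 = (x_0 − 8)/11 = -4/9
  x_1 = -4/9;  a_1 = 2;  x_2 = (x_1 − 2)/11 = -2/9
  x_2 = -2/9;  a_2 = 1;  x_3 = (x_2 − 1)/11 = -1/9
  x_3 = -1/9;  a_3 = 6;  x_4 = (x_3 − 6)/11 = -5/9
Digits: (8, 2, 1, 6).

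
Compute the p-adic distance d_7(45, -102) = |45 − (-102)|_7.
d_7(45, -102) = 1/49

Step 1 — x − y = 45 − (-102) = 147. Step 2 — v_7(147) = 2 (factor: 147 = (7^2 · 3); the sign does not affect v_p). Step 3 — |x − y|_7 = 7^{-2} = 1/49.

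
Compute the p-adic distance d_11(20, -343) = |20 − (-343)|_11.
d_11(20, -343) = 1/121

Step 1 — x − y = 20 − (-343) = 363. Step 2 — v_11(363) = 2 (factor: 363 = (11^2 · 3); the sign does not affect v_p). Step 3 — |x − y|_11 = 11^{-2} = 1/121.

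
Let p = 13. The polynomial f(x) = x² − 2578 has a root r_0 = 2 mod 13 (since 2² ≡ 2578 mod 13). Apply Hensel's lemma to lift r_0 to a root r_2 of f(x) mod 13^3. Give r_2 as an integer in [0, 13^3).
r_2 = 1068 (mod 2197)

Hensel's recurrence: r_{i+1} = r_i − f(r_i)·(f′(r_i))^{-1} mod 13^{i+2}, with f′(x) = 2x. Iterate:
  r_0 = 2 (mod 13)
  r_1 = 54 (mod 169)
  r_2 = 1068 (mod 2197)
Final: r_2 = 1068, and one checks f(r_2) ≡ 0 mod 13^3.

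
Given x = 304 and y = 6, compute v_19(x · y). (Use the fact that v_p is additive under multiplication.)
v_19(1824) = 1

v_p(x) = 1 (factor: 304 = 19^1 · 16); v_p(y) = 0 (factor: 6 = 19^0 · 6). Additivity: v_p(xy) = v_p(x) + v_p(y) = 1 + 0 = 1. (Direct check: xy = 1824 = 19^1 · (96).)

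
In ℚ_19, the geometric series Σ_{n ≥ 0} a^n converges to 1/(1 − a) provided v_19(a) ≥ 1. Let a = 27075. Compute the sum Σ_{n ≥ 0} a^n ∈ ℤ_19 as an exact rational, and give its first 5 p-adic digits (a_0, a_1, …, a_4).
Σ a^n = 1/(1 − a) = -1/27074;  first 5 digits = (1, 0, 18, 3, 1)

v_19(a) = 2 ≥ 1, so the series converges in ℤ_19 to 1/(1 − a) = 1/(1 − 27075) = -1/27074. Expand this rational in ℤ_19: compute digits iteratively via d_i = x_i mod 19, x_{i+1} = (x_i − d_i)/19. The first 5 digits are (1, 0, 18, 3, 1).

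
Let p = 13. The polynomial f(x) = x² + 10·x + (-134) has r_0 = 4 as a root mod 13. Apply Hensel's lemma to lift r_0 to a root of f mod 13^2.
r_1 = 121 (mod 169)

Hensel: r_{i+1} = r_i − f(r_i)·(f′(r_i))^{-1} mod 13^{i+2}, f′(x) = 2x + 10. Iterate:
  r_0 = 4 (mod 13)
  r_1 = 121 (mod 169)
Final: r = 121 satisfies f(r) ≡ 0 mod 13^2.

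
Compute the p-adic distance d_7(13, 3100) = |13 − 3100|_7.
d_7(13, 3100) = 1/343

Step 1 — x − y = 13 − 3100 = -3087. Step 2 — v_7(-3087) = 3 (factor: -3087 = −(7^3 · 9); the sign does not affect v_p). Step 3 — |x − y|_7 = 7^{-3} = 1/343.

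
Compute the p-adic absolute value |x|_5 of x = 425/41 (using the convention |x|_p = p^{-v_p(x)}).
|425/41|_5 = 1/25

Step 1 — compute v_5(x) by factoring powers of 5 out of the numerator and denominator: v_5(425/41) = 2. Step 2 — apply |x|_p = p^{-v_p(x)} = 5^{-2} = 1/25.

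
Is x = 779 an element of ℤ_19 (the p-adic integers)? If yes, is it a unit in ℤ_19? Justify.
x ∈ ℤ_19 but not a unit; v_19(x) = 1 > 0

ℤ_19 = {x ∈ ℚ_19 : v_19(x) ≥ 0} and ℤ_19^× = {x ∈ ℤ_19 : v_19(x) = 0}. Here v_19(779) = v_19(num) − v_19(den) = 1; compare against these criteria.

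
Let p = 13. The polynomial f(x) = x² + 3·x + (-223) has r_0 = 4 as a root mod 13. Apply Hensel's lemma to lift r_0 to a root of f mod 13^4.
r_3 = 7596 (mod 28561)

Hensel: r_{i+1} = r_i − f(r_i)·(f′(r_i))^{-1} mod 13^{i+2}, f′(x) = 2x + 3. Iterate:
  r_0 = 4 (mod 13)
  r_1 = 160 (mod 169)
  r_2 = 1005 (mod 2197)
  r_3 = 7596 (mod 28561)
Final: r = 7596 satisfies f(r) ≡ 0 mod 13^4.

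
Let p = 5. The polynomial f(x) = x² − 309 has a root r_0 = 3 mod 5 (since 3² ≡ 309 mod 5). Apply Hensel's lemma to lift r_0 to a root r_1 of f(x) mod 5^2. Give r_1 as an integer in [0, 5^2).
r_1 = 3 (mod 25)

Hensel's recurrence: r_{i+1} = r_i − f(r_i)·(f′(r_i))^{-1} mod 5^{i+2}, with f′(x) = 2x. Iterate:
  r_0 = 3 (mod 5)
  r_1 = 3 (mod 25)
Final: r_1 = 3, and one checks f(r_1) ≡ 0 mod 5^2.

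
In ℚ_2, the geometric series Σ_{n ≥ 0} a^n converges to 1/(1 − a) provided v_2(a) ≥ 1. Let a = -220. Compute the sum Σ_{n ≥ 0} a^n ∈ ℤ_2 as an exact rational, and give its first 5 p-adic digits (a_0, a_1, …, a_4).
Σ a^n = 1/(1 − a) = 1/221;  first 5 digits = (1, 0, 1, 0, 1)

v_2(a) = 2 ≥ 1, so the series converges in ℤ_2 to 1/(1 − a) = 1/(1 − (-220)) = 1/221. Expand this rational in ℤ_2: compute digits iteratively via d_i = x_i mod 2, x_{i+1} = (x_i − d_i)/2. The first 5 digits are (1, 0, 1, 0, 1).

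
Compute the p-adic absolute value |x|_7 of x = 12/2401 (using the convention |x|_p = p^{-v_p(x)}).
|12/2401|_7 = 2401

Step 1 — compute v_7(x) by factoring powers of 7 out of the numerator and denominator: v_7(12/2401) = -4. Step 2 — apply |x|_p = p^{-v_p(x)} = 7^{4} = 2401.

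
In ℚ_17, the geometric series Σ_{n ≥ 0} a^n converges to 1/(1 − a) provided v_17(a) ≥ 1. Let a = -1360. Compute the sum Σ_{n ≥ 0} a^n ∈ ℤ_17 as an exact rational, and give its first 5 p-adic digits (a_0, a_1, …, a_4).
Σ a^n = 1/(1 − a) = 1/1361;  first 5 digits = (1, 5, 3, 8, 7)

v_17(a) = 1 ≥ 1, so the series converges in ℤ_17 to 1/(1 − a) = 1/(1 − (-1360)) = 1/1361. Expand this rational in ℤ_17: compute digits iteratively via d_i = x_i mod 17, x_{i+1} = (x_i − d_i)/17. The first 5 digits are (1, 5, 3, 8, 7).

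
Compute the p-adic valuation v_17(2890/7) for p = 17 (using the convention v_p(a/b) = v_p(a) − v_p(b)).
v_17(2890/7) = 2

Factor powers of 17 from the numerator and denominator of the reduced fraction: 2890 = 17^2 · 10 and 7 = 17^0 · 7. Apply v_p(a/b) = v_p(a) − v_p(b): v_17(2890/7) = 2 − 0 = 2.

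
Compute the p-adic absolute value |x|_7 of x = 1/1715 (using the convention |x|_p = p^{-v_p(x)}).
|1/1715|_7 = 343

Step 1 — compute v_7(x) by factoring powers of 7 out of the numerator and denominator: v_7(1/1715) = -3. Step 2 — apply |x|_p = p^{-v_p(x)} = 7^{3} = 343.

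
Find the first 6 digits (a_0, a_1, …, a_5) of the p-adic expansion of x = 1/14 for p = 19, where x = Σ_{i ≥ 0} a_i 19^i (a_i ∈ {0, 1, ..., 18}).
(a_0, …, a_5) = (15, 6, 1, 4, 12, 17)

v_19(1/14) = 0 (numerator and denominator both coprime to 19), so x ∈ ℤ_19^×. Compute digits iteratively via a_i = x_i mod 19, x_{i+1} = (x_i − a_i)/19, with x_0 = x:
  x_0 = 1/14;  a_0 = 15;  x_1 = (x_0 − 15)/19 = -11/14
  x_1 = -11/14;  a_1 = 6;  x_2 = (x_1 − 6)/19 = -5/14
  x_2 = -5/14;  a_2 = 1;  x_3 = (x_2 − 1)/19 = -1/14
  x_3 = -1/14;  a_3 = 4;  x_4 = (x_3 − 4)/19 = -3/14
  x_4 = -3/14;  a_4 = 12;  x_5 = (x_4 − 12)/19 = -9/14
  x_5 = -9/14;  a_5 = 17;  x_6 = (x_5 − 17)/19 = -13/14
Digits: (15, 6, 1, 4, 12, 17).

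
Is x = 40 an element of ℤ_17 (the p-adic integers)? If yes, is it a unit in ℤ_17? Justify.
x ∈ ℤ_17^× (unit); v_17(x) = 0

ℤ_17 = {x ∈ ℚ_17 : v_17(x) ≥ 0} and ℤ_17^× = {x ∈ ℤ_17 : v_17(x) = 0}. Here v_17(40) = v_17(num) − v_17(den) = 0; compare against these criteria.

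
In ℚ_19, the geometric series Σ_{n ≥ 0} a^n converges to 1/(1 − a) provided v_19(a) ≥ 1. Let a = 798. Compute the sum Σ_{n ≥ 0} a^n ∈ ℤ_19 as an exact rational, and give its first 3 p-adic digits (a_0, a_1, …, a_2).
Σ a^n = 1/(1 − a) = -1/797;  first 3 digits = (1, 4, 18)

v_19(a) = 1 ≥ 1, so the series converges in ℤ_19 to 1/(1 − a) = 1/(1 − 798) = -1/797. Expand this rational in ℤ_19: compute digits iteratively via d_i = x_i mod 19, x_{i+1} = (x_i − d_i)/19. The first 3 digits are (1, 4, 18).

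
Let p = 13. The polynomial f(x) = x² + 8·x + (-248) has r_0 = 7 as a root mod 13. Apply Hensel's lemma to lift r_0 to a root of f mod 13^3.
r_2 = 436 (mod 2197)

Hensel: r_{i+1} = r_i − f(r_i)·(f′(r_i))^{-1} mod 13^{i+2}, f′(x) = 2x + 8. Iterate:
  r_0 = 7 (mod 13)
  r_1 = 98 (mod 169)
  r_2 = 436 (mod 2197)
Final: r = 436 satisfies f(r) ≡ 0 mod 13^3.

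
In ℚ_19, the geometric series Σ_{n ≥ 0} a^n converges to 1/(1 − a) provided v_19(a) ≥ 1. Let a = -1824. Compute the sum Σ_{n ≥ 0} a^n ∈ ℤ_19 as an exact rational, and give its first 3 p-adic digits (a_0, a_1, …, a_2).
Σ a^n = 1/(1 − a) = 1/1825;  first 3 digits = (1, 18, 14)

v_19(a) = 1 ≥ 1, so the series converges in ℤ_19 to 1/(1 − a) = 1/(1 − (-1824)) = 1/1825. Expand this rational in ℤ_19: compute digits iteratively via d_i = x_i mod 19, x_{i+1} = (x_i − d_i)/19. The first 3 digits are (1, 18, 14).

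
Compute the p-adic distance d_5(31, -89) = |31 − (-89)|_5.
d_5(31, -89) = 1/5

Step 1 — x − y = 31 − (-89) = 120. Step 2 — v_5(120) = 1 (factor: 120 = (5^1 · 24); the sign does not affect v_p). Step 3 — |x − y|_5 = 5^{-1} = 1/5.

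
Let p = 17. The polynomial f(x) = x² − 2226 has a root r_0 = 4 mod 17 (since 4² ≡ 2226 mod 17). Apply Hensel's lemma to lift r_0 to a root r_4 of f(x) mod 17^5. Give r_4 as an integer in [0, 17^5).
r_4 = 1384229 (mod 1419857)

Hensel's recurrence: r_{i+1} = r_i − f(r_i)·(f′(r_i))^{-1} mod 17^{i+2}, with f′(x) = 2x. Iterate:
  r_0 = 4 (mod 17)
  r_1 = 208 (mod 289)
  r_2 = 3676 (mod 4913)
  r_3 = 47893 (mod 83521)
  r_4 = 1384229 (mod 1419857)
Final: r_4 = 1384229, and one checks f(r_4) ≡ 0 mod 17^5.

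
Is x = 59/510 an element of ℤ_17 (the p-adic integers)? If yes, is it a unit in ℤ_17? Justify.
x ∉ ℤ_17 (v_17(x) = -1 < 0)

ℤ_17 = {x ∈ ℚ_17 : v_17(x) ≥ 0} and ℤ_17^× = {x ∈ ℤ_17 : v_17(x) = 0}. Here v_17(59/510) = v_17(num) − v_17(den) = -1; compare against these criteria.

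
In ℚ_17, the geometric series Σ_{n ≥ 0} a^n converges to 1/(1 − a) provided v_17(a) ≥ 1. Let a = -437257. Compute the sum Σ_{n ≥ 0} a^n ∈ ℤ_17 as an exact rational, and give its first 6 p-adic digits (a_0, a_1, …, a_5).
Σ a^n = 1/(1 − a) = 1/437258;  first 6 digits = (1, 0, 0, 13, 11, 16)

v_17(a) = 3 ≥ 1, so the series converges in ℤ_17 to 1/(1 − a) = 1/(1 − (-437257)) = 1/437258. Expand this rational in ℤ_17: compute digits iteratively via d_i = x_i mod 17, x_{i+1} = (x_i − d_i)/17. The first 6 digits are (1, 0, 0, 13, 11, 16).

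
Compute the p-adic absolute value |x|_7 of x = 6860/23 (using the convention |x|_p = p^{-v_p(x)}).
|6860/23|_7 = 1/343

Step 1 — compute v_7(x) by factoring powers of 7 out of the numerator and denominator: v_7(6860/23) = 3. Step 2 — apply |x|_p = p^{-v_p(x)} = 7^{-3} = 1/343.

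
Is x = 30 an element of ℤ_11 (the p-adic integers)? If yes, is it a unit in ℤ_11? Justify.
x ∈ ℤ_11^× (unit); v_11(x) = 0

ℤ_11 = {x ∈ ℚ_11 : v_11(x) ≥ 0} and ℤ_11^× = {x ∈ ℤ_11 : v_11(x) = 0}. Here v_11(30) = v_11(num) − v_11(den) = 0; compare against these criteria.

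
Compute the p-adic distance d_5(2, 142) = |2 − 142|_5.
d_5(2, 142) = 1/5

Step 1 — x − y = 2 − 142 = -140. Step 2 — v_5(-140) = 1 (factor: -140 = −(5^1 · 28); the sign does not affect v_p). Step 3 — |x − y|_5 = 5^{-1} = 1/5.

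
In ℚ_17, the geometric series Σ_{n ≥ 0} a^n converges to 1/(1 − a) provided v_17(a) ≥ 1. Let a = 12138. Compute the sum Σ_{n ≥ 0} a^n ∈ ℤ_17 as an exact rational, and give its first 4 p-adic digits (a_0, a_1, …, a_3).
Σ a^n = 1/(1 − a) = -1/12137;  first 4 digits = (1, 0, 8, 2)

v_17(a) = 2 ≥ 1, so the series converges in ℤ_17 to 1/(1 − a) = 1/(1 − 12138) = -1/12137. Expand this rational in ℤ_17: compute digits iteratively via d_i = x_i mod 17, x_{i+1} = (x_i − d_i)/17. The first 4 digits are (1, 0, 8, 2).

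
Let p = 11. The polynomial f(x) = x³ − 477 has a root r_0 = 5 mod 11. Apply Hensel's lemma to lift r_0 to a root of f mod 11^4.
r_3 = 3096 (mod 14641)

Hensel: r_{i+1} = r_i − f(r_i)/f′(r_i) mod 11^{i+2}, where f′(x) = 3x². Iterate:
  r_0 = 5 (mod 11)
  r_1 = 71 (mod 121)
  r_2 = 434 (mod 1331)
  r_3 = 3096 (mod 14641)
Final: r = 3096 with f(r) ≡ 0 mod 11^4.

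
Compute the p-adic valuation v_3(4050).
v_3(4050) = 4

v_3(n) is the largest exponent k such that 3^k divides n. Factor out: 4050 = 3^4 · 50. (Sign doesn't affect v_p.) So v_3(4050) = 4.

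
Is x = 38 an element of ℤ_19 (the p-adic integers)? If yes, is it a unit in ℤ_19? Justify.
x ∈ ℤ_19 but not a unit; v_19(x) = 1 > 0

ℤ_19 = {x ∈ ℚ_19 : v_19(x) ≥ 0} and ℤ_19^× = {x ∈ ℤ_19 : v_19(x) = 0}. Here v_19(38) = v_19(num) − v_19(den) = 1; compare against these criteria.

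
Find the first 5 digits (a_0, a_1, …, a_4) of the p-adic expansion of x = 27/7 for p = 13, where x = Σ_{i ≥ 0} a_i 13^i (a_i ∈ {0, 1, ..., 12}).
(a_0, …, a_4) = (2, 2, 11, 1, 11)

v_13(27/7) = 0 (numerator and denominator both coprime to 13), so x ∈ ℤ_13^×. Compute digits iteratively via a_i = x_i mod 13, x_{i+1} = (x_i − a_i)/13, with x_0 = x:
  x_0 = 27/7;  a_0 = 2;  x_1 = (x_0 − 2)/13 = 1/7
  x_1 = 1/7;  a_1 = 2;  x_2 = (x_1 − 2)/13 = -1/7
  x_2 = -1/7;  a_2 = 11;  x_3 = (x_2 − 11)/13 = -6/7
  x_3 = -6/7;  a_3 = 1;  x_4 = (x_3 − 1)/13 = -1/7
  x_4 = -1/7;  a_4 = 11;  x_5 = (x_4 − 11)/13 = -6/7
Digits: (2, 2, 11, 1, 11).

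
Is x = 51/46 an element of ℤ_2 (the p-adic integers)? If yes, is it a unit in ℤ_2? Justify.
x ∉ ℤ_2 (v_2(x) = -1 < 0)

ℤ_2 = {x ∈ ℚ_2 : v_2(x) ≥ 0} and ℤ_2^× = {x ∈ ℤ_2 : v_2(x) = 0}. Here v_2(51/46) = v_2(num) − v_2(den) = -1; compare against these criteria.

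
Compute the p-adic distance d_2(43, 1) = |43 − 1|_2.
d_2(43, 1) = 1/2

Step 1 — x − y = 43 − 1 = 42. Step 2 — v_2(42) = 1 (factor: 42 = (2^1 · 21); the sign does not affect v_p). Step 3 — |x − y|_2 = 2^{-1} = 1/2.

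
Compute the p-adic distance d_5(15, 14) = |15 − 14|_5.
d_5(15, 14) = 1

Step 1 — x − y = 15 − 14 = 1. Step 2 — v_5(1) = 0 (factor: 1 = (5^0 · 1); the sign does not affect v_p). Step 3 — |x − y|_5 = 5^{0} = 1.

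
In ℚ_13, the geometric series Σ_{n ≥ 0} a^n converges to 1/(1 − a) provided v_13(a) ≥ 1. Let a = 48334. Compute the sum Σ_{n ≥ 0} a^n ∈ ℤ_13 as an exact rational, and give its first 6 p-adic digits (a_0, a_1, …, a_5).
Σ a^n = 1/(1 − a) = -1/48333;  first 6 digits = (1, 0, 0, 9, 1, 0)

v_13(a) = 3 ≥ 1, so the series converges in ℤ_13 to 1/(1 − a) = 1/(1 − 48334) = -1/48333. Expand this rational in ℤ_13: compute digits iteratively via d_i = x_i mod 13, x_{i+1} = (x_i − d_i)/13. The first 6 digits are (1, 0, 0, 9, 1, 0).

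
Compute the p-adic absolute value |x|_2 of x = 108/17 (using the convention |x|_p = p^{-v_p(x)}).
|108/17|_2 = 1/4

Step 1 — compute v_2(x) by factoring powers of 2 out of the numerator and denominator: v_2(108/17) = 2. Step 2 — apply |x|_p = p^{-v_p(x)} = 2^{-2} = 1/4.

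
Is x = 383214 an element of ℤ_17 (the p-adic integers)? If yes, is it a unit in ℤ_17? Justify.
x ∈ ℤ_17 but not a unit; v_17(x) = 3 > 0

ℤ_17 = {x ∈ ℚ_17 : v_17(x) ≥ 0} and ℤ_17^× = {x ∈ ℤ_17 : v_17(x) = 0}. Here v_17(383214) = v_17(num) − v_17(den) = 3; compare against these criteria.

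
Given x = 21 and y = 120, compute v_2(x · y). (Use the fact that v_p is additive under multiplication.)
v_2(2520) = 3

v_p(x) = 0 (factor: 21 = 2^0 · 21); v_p(y) = 3 (factor: 120 = 2^3 · 15). Additivity: v_p(xy) = v_p(x) + v_p(y) = 0 + 3 = 3. (Direct check: xy = 2520 = 2^3 · (315).)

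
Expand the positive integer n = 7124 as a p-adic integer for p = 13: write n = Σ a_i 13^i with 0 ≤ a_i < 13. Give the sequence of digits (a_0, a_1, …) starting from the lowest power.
(a_0, a_1, …) = (0, 2, 3, 3)

Repeated division by 13 gives the digits low-to-high: 7124 = 2·13^1 + 3·13^2 + 3·13^3. Digit sequence: (0, 2, 3, 3).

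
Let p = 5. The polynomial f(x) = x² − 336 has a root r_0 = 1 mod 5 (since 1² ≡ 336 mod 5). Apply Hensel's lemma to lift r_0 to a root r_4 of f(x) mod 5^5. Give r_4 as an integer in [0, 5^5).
r_4 = 1281 (mod 3125)

Hensel's recurrence: r_{i+1} = r_i − f(r_i)·(f′(r_i))^{-1} mod 5^{i+2}, with f′(x) = 2x. Iterate:
  r_0 = 1 (mod 5)
  r_1 = 6 (mod 25)
  r_2 = 31 (mod 125)
  r_3 = 31 (mod 625)
  r_4 = 1281 (mod 3125)
Final: r_4 = 1281, and one checks f(r_4) ≡ 0 mod 5^5.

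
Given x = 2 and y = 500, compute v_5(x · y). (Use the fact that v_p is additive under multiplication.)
v_5(1000) = 3

v_p(x) = 0 (factor: 2 = 5^0 · 2); v_p(y) = 3 (factor: 500 = 5^3 · 4). Additivity: v_p(xy) = v_p(x) + v_p(y) = 0 + 3 = 3. (Direct check: xy = 1000 = 5^3 · (8).)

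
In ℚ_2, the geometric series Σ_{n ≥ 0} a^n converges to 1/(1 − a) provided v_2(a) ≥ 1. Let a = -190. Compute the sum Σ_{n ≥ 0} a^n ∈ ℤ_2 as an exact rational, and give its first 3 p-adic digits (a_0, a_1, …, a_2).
Σ a^n = 1/(1 − a) = 1/191;  first 3 digits = (1, 1, 1)

v_2(a) = 1 ≥ 1, so the series converges in ℤ_2 to 1/(1 − a) = 1/(1 − (-190)) = 1/191. Expand this rational in ℤ_2: compute digits iteratively via d_i = x_i mod 2, x_{i+1} = (x_i − d_i)/2. The first 3 digits are (1, 1, 1).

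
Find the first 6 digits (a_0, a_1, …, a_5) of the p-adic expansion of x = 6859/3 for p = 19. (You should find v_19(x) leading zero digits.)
(a_0, …, a_5) = (0, 0, 0, 13, 12, 12)

v_19(6859/3) = 3, so a_0 = ... = a_2 = 0. Factor out: x = 19^3 · u with u = 1/3 a unit in ℤ_19. Expand u iteratively via a_{v+i} = u_i mod 19, u_{i+1} = (u_i − a_{v+i})/19:
  u_0 = 1/3;  a_3 = 13;  u_1 = (u_0 − 13)/19 = -2/3
  u_1 = -2/3;  a_4 = 12;  u_2 = (u_1 − 12)/19 = -2/3
  u_2 = -2/3;  a_5 = 12;  u_3 = (u_2 − 12)/19 = -2/3
Digits: (0, 0, 0, 13, 12, 12).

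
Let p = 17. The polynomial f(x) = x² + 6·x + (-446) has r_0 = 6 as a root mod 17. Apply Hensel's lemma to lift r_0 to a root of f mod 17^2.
r_1 = 91 (mod 289)

Hensel: r_{i+1} = r_i − f(r_i)·(f′(r_i))^{-1} mod 17^{i+2}, f′(x) = 2x + 6. Iterate:
  r_0 = 6 (mod 17)
  r_1 = 91 (mod 289)
Final: r = 91 satisfies f(r) ≡ 0 mod 17^2.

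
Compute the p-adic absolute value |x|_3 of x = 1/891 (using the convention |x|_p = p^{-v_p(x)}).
|1/891|_3 = 81

Step 1 — compute v_3(x) by factoring powers of 3 out of the numerator and denominator: v_3(1/891) = -4. Step 2 — apply |x|_p = p^{-v_p(x)} = 3^{4} = 81.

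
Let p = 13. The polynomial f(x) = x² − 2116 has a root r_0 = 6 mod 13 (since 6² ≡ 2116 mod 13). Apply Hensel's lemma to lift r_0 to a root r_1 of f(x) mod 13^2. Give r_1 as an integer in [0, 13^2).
r_1 = 123 (mod 169)

Hensel's recurrence: r_{i+1} = r_i − f(r_i)·(f′(r_i))^{-1} mod 13^{i+2}, with f′(x) = 2x. Iterate:
  r_0 = 6 (mod 13)
  r_1 = 123 (mod 169)
Final: r_1 = 123, and one checks f(r_1) ≡ 0 mod 13^2.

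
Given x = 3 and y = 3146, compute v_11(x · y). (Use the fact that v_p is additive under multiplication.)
v_11(9438) = 2

v_p(x) = 0 (factor: 3 = 11^0 · 3); v_p(y) = 2 (factor: 3146 = 11^2 · 26). Additivity: v_p(xy) = v_p(x) + v_p(y) = 0 + 2 = 2. (Direct check: xy = 9438 = 11^2 · (78).)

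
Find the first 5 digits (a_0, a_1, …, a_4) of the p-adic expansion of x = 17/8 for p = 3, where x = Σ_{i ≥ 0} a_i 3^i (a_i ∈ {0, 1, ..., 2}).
(a_0, …, a_4) = (1, 0, 2, 2, 1)

v_3(17/8) = 0 (numerator and denominator both coprime to 3), so x ∈ ℤ_3^×. Compute digits iteratively via a_i = x_i mod 3, x_{i+1} = (x_i − a_i)/3, with x_0 = x:
  x_0 = 17/8;  a_0 = 1;  x_1 = (x_0 − 1)/3 = 3/8
  x_1 = 3/8;  a_1 = 0;  x_2 = (x_1 − 0)/3 = 1/8
  x_2 = 1/8;  a_2 = 2;  x_3 = (x_2 − 2)/3 = -5/8
  x_3 = -5/8;  a_3 = 2;  x_4 = (x_3 − 2)/3 = -7/8
  x_4 = -7/8;  a_4 = 1;  x_5 = (x_4 − 1)/3 = -5/8
Digits: (1, 0, 2, 2, 1).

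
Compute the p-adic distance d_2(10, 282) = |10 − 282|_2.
d_2(10, 282) = 1/16

Step 1 — x − y = 10 − 282 = -272. Step 2 — v_2(-272) = 4 (factor: -272 = −(2^4 · 17); the sign does not affect v_p). Step 3 — |x − y|_2 = 2^{-4} = 1/16.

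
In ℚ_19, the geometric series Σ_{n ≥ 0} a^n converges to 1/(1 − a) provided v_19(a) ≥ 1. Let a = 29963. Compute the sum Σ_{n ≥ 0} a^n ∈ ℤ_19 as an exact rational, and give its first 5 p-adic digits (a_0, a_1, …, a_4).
Σ a^n = 1/(1 − a) = -1/29962;  first 5 digits = (1, 0, 7, 4, 11)

v_19(a) = 2 ≥ 1, so the series converges in ℤ_19 to 1/(1 − a) = 1/(1 − 29963) = -1/29962. Expand this rational in ℤ_19: compute digits iteratively via d_i = x_i mod 19, x_{i+1} = (x_i − d_i)/19. The first 5 digits are (1, 0, 7, 4, 11).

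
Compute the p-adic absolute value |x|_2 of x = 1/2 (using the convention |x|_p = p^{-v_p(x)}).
|1/2|_2 = 2

Step 1 — compute v_2(x) by factoring powers of 2 out of the numerator and denominator: v_2(1/2) = -1. Step 2 — apply |x|_p = p^{-v_p(x)} = 2^{1} = 2.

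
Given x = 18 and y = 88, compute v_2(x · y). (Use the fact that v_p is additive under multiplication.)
v_2(1584) = 4

v_p(x) = 1 (factor: 18 = 2^1 · 9); v_p(y) = 3 (factor: 88 = 2^3 · 11). Additivity: v_p(xy) = v_p(x) + v_p(y) = 1 + 3 = 4. (Direct check: xy = 1584 = 2^4 · (99).)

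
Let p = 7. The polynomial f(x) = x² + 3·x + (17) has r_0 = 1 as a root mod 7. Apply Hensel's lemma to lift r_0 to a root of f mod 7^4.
r_3 = 2290 (mod 2401)

Hensel: r_{i+1} = r_i − f(r_i)·(f′(r_i))^{-1} mod 7^{i+2}, f′(x) = 2x + 3. Iterate:
  r_0 = 1 (mod 7)
  r_1 = 36 (mod 49)
  r_2 = 232 (mod 343)
  r_3 = 2290 (mod 2401)
Final: r = 2290 satisfies f(r) ≡ 0 mod 7^4.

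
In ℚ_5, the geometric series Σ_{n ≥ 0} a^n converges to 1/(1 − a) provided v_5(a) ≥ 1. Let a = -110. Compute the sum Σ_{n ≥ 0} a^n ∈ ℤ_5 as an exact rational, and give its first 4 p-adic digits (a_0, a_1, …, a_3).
Σ a^n = 1/(1 − a) = 1/111;  first 4 digits = (1, 3, 4, 2)

v_5(a) = 1 ≥ 1, so the series converges in ℤ_5 to 1/(1 − a) = 1/(1 − (-110)) = 1/111. Expand this rational in ℤ_5: compute digits iteratively via d_i = x_i mod 5, x_{i+1} = (x_i − d_i)/5. The first 4 digits are (1, 3, 4, 2).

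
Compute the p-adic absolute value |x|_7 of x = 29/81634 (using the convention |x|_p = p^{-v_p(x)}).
|29/81634|_7 = 2401

Step 1 — compute v_7(x) by factoring powers of 7 out of the numerator and denominator: v_7(29/81634) = -4. Step 2 — apply |x|_p = p^{-v_p(x)} = 7^{4} = 2401.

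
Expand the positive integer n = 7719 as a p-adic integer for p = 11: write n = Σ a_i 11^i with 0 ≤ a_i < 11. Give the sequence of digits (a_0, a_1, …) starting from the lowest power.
(a_0, a_1, …) = (8, 8, 8, 5)

Repeated division by 11 gives the digits low-to-high: 7719 = 8 + 8·11^1 + 8·11^2 + 5·11^3. Digit sequence: (8, 8, 8, 5).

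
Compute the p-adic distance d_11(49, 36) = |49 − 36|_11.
d_11(49, 36) = 1

Step 1 — x − y = 49 − 36 = 13. Step 2 — v_11(13) = 0 (factor: 13 = (11^0 · 13); the sign does not affect v_p). Step 3 — |x − y|_11 = 11^{0} = 1.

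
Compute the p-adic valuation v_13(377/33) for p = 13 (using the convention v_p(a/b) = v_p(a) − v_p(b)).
v_13(377/33) = 1

Factor powers of 13 from the numerator and denominator of the reduced fraction: 377 = 13^1 · 29 and 33 = 13^0 · 33. Apply v_p(a/b) = v_p(a) − v_p(b): v_13(377/33) = 1 − 0 = 1.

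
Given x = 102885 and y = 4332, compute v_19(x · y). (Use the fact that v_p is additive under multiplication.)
v_19(445697820) = 5

v_p(x) = 3 (factor: 102885 = 19^3 · 15); v_p(y) = 2 (factor: 4332 = 19^2 · 12). Additivity: v_p(xy) = v_p(x) + v_p(y) = 3 + 2 = 5. (Direct check: xy = 445697820 = 19^5 · (180).)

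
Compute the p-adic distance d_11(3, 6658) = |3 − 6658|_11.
d_11(3, 6658) = 1/1331

Step 1 — x − y = 3 − 6658 = -6655. Step 2 — v_11(-6655) = 3 (factor: -6655 = −(11^3 · 5); the sign does not affect v_p). Step 3 — |x − y|_11 = 11^{-3} = 1/1331.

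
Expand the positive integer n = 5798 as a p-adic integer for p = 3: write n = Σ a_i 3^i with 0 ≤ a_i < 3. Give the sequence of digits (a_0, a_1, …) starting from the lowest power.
(a_0, a_1, …) = (2, 0, 2, 1, 2, 2, 1, 2)

Repeated division by 3 gives the digits low-to-high: 5798 = 2 + 2·3^2 + 1·3^3 + 2·3^4 + 2·3^5 + 1·3^6 + 2·3^7. Digit sequence: (2, 0, 2, 1, 2, 2, 1, 2).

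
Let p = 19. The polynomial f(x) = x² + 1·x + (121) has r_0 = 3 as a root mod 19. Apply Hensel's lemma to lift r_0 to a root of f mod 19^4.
r_3 = 71462 (mod 130321)

Hensel: r_{i+1} = r_i − f(r_i)·(f′(r_i))^{-1} mod 19^{i+2}, f′(x) = 2x + 1. Iterate:
  r_0 = 3 (mod 19)
  r_1 = 345 (mod 361)
  r_2 = 2872 (mod 6859)
  r_3 = 71462 (mod 130321)
Final: r = 71462 satisfies f(r) ≡ 0 mod 19^4.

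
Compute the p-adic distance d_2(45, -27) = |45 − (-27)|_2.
d_2(45, -27) = 1/8

Step 1 — x − y = 45 − (-27) = 72. Step 2 — v_2(72) = 3 (factor: 72 = (2^3 · 9); the sign does not affect v_p). Step 3 — |x − y|_2 = 2^{-3} = 1/8.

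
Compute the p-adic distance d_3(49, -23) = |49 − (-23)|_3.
d_3(49, -23) = 1/9

Step 1 — x − y = 49 − (-23) = 72. Step 2 — v_3(72) = 2 (factor: 72 = (3^2 · 8); the sign does not affect v_p). Step 3 — |x − y|_3 = 3^{-2} = 1/9.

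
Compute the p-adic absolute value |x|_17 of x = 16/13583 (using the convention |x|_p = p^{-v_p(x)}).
|16/13583|_17 = 289

Step 1 — compute v_17(x) by factoring powers of 17 out of the numerator and denominator: v_17(16/13583) = -2. Step 2 — apply |x|_p = p^{-v_p(x)} = 17^{2} = 289.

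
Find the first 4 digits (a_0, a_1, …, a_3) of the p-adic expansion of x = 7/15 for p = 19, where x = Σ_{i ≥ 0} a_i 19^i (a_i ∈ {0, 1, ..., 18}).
(a_0, …, a_3) = (3, 10, 2, 10)

v_19(7/15) = 0 (numerator and denominator both coprime to 19), so x ∈ ℤ_19^×. Compute digits iteratively via a_i = x_i mod 19, x_{i+1} = (x_i − a_i)/19, with x_0 = x:
  x_0 = 7/15;  a_0 = 3;  x_1 = (x_0 − 3)/19 = -2/15
  x_1 = -2/15;  a_1 = 10;  x_2 = (x_1 − 10)/19 = -8/15
  x_2 = -8/15;  a_2 = 2;  x_3 = (x_2 − 2)/19 = -2/15
  x_3 = -2/15;  a_3 = 10;  x_4 = (x_3 − 10)/19 = -8/15
Digits: (3, 10, 2, 10).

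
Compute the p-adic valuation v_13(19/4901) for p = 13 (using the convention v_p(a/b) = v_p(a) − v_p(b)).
v_13(19/4901) = -2

Factor powers of 13 from the numerator and denominator of the reduced fraction: 19 = 13^0 · 19 and 4901 = 13^2 · 29. Apply v_p(a/b) = v_p(a) − v_p(b): v_13(19/4901) = 0 − 2 = -2.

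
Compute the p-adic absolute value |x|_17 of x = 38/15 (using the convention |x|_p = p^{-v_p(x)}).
|38/15|_17 = 1

Step 1 — compute v_17(x) by factoring powers of 17 out of the numerator and denominator: v_17(38/15) = 0. Step 2 — apply |x|_p = p^{-v_p(x)} = 17^{0} = 1.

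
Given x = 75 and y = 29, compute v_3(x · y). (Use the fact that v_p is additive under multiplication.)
v_3(2175) = 1

v_p(x) = 1 (factor: 75 = 3^1 · 25); v_p(y) = 0 (factor: 29 = 3^0 · 29). Additivity: v_p(xy) = v_p(x) + v_p(y) = 1 + 0 = 1. (Direct check: xy = 2175 = 3^1 · (725).)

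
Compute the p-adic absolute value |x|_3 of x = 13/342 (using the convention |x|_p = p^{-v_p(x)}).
|13/342|_3 = 9

Step 1 — compute v_3(x) by factoring powers of 3 out of the numerator and denominator: v_3(13/342) = -2. Step 2 — apply |x|_p = p^{-v_p(x)} = 3^{2} = 9.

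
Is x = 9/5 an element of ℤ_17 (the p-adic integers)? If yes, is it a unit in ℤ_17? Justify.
x ∈ ℤ_17^× (unit); v_17(x) = 0

ℤ_17 = {x ∈ ℚ_17 : v_17(x) ≥ 0} and ℤ_17^× = {x ∈ ℤ_17 : v_17(x) = 0}. Here v_17(9/5) = v_17(num) − v_17(den) = 0; compare against these criteria.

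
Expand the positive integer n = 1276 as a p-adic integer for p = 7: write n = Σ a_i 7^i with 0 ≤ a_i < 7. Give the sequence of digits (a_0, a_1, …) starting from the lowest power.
(a_0, a_1, …) = (2, 0, 5, 3)

Repeated division by 7 gives the digits low-to-high: 1276 = 2 + 5·7^2 + 3·7^3. Digit sequence: (2, 0, 5, 3).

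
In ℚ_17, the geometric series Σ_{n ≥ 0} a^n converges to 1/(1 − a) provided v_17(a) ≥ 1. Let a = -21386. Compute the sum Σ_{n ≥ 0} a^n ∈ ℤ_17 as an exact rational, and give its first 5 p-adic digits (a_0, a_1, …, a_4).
Σ a^n = 1/(1 − a) = 1/21387;  first 5 digits = (1, 0, 11, 12, 1)

v_17(a) = 2 ≥ 1, so the series converges in ℤ_17 to 1/(1 − a) = 1/(1 − (-21386)) = 1/21387. Expand this rational in ℤ_17: compute digits iteratively via d_i = x_i mod 17, x_{i+1} = (x_i − d_i)/17. The first 5 digits are (1, 0, 11, 12, 1).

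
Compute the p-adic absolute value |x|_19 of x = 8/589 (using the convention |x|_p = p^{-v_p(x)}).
|8/589|_19 = 19

Step 1 — compute v_19(x) by factoring powers of 19 out of the numerator and denominator: v_19(8/589) = -1. Step 2 — apply |x|_p = p^{-v_p(x)} = 19^{1} = 19.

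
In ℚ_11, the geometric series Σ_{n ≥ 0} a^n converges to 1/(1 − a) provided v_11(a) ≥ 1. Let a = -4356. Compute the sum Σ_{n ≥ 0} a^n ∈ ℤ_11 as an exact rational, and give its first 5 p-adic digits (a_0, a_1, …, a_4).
Σ a^n = 1/(1 − a) = 1/4357;  first 5 digits = (1, 0, 8, 7, 8)

v_11(a) = 2 ≥ 1, so the series converges in ℤ_11 to 1/(1 − a) = 1/(1 − (-4356)) = 1/4357. Expand this rational in ℤ_11: compute digits iteratively via d_i = x_i mod 11, x_{i+1} = (x_i − d_i)/11. The first 5 digits are (1, 0, 8, 7, 8).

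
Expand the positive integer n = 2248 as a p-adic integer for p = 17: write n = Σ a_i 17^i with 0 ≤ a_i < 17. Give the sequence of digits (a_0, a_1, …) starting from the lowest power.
(a_0, a_1, …) = (4, 13, 7)

Repeated division by 17 gives the digits low-to-high: 2248 = 4 + 13·17^1 + 7·17^2. Digit sequence: (4, 13, 7).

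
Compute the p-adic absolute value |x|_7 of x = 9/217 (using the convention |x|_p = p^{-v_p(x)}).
|9/217|_7 = 7

Step 1 — compute v_7(x) by factoring powers of 7 out of the numerator and denominator: v_7(9/217) = -1. Step 2 — apply |x|_p = p^{-v_p(x)} = 7^{1} = 7.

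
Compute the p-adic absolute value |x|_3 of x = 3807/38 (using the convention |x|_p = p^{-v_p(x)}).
|3807/38|_3 = 1/81

Step 1 — compute v_3(x) by factoring powers of 3 out of the numerator and denominator: v_3(3807/38) = 4. Step 2 — apply |x|_p = p^{-v_p(x)} = 3^{-4} = 1/81.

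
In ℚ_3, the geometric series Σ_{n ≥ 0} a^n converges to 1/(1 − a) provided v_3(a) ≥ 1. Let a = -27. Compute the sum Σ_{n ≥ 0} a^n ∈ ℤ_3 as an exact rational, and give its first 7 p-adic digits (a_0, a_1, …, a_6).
Σ a^n = 1/(1 − a) = 1/28;  first 7 digits = (1, 0, 0, 2, 2, 2, 0)

v_3(a) = 3 ≥ 1, so the series converges in ℤ_3 to 1/(1 − a) = 1/(1 − (-27)) = 1/28. Expand this rational in ℤ_3: compute digits iteratively via d_i = x_i mod 3, x_{i+1} = (x_i − d_i)/3. The first 7 digits are (1, 0, 0, 2, 2, 2, 0).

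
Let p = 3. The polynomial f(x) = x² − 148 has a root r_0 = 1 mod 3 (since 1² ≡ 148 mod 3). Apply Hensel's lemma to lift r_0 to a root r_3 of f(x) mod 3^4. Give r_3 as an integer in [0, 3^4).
r_3 = 43 (mod 81)

Hensel's recurrence: r_{i+1} = r_i − f(r_i)·(f′(r_i))^{-1} mod 3^{i+2}, with f′(x) = 2x. Iterate:
  r_0 = 1 (mod 3)
  r_1 = 7 (mod 9)
  r_2 = 16 (mod 27)
  r_3 = 43 (mod 81)
Final: r_3 = 43, and one checks f(r_3) ≡ 0 mod 3^4.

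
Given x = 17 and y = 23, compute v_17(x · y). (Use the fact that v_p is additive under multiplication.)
v_17(391) = 1

v_p(x) = 1 (factor: 17 = 17^1 · 1); v_p(y) = 0 (factor: 23 = 17^0 · 23). Additivity: v_p(xy) = v_p(x) + v_p(y) = 1 + 0 = 1. (Direct check: xy = 391 = 17^1 · (23).)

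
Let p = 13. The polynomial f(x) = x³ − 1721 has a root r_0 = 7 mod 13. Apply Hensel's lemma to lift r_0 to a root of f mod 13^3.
r_2 = 1957 (mod 2197)

Hensel: r_{i+1} = r_i − f(r_i)/f′(r_i) mod 13^{i+2}, where f′(x) = 3x². Iterate:
  r_0 = 7 (mod 13)
  r_1 = 98 (mod 169)
  r_2 = 1957 (mod 2197)
Final: r = 1957 with f(r) ≡ 0 mod 13^3.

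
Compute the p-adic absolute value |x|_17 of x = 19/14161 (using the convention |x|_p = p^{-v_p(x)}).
|19/14161|_17 = 289

Step 1 — compute v_17(x) by factoring powers of 17 out of the numerator and denominator: v_17(19/14161) = -2. Step 2 — apply |x|_p = p^{-v_p(x)} = 17^{2} = 289.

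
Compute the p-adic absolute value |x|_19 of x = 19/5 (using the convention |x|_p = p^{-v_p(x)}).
|19/5|_19 = 1/19

Step 1 — compute v_19(x) by factoring powers of 19 out of the numerator and denominator: v_19(19/5) = 1. Step 2 — apply |x|_p = p^{-v_p(x)} = 19^{-1} = 1/19.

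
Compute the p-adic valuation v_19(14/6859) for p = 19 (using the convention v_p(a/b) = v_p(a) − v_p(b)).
v_19(14/6859) = -3

Factor powers of 19 from the numerator and denominator of the reduced fraction: 14 = 19^0 · 14 and 6859 = 19^3 · 1. Apply v_p(a/b) = v_p(a) − v_p(b): v_19(14/6859) = 0 − 3 = -3.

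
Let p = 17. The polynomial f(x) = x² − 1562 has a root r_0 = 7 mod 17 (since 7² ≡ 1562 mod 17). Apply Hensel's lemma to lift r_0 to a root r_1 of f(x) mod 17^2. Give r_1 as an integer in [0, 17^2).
r_1 = 177 (mod 289)

Hensel's recurrence: r_{i+1} = r_i − f(r_i)·(f′(r_i))^{-1} mod 17^{i+2}, with f′(x) = 2x. Iterate:
  r_0 = 7 (mod 17)
  r_1 = 177 (mod 289)
Final: r_1 = 177, and one checks f(r_1) ≡ 0 mod 17^2.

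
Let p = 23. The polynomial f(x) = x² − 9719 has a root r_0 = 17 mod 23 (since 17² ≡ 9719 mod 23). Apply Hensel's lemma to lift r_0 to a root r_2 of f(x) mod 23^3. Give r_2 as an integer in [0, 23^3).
r_2 = 730 (mod 12167)

Hensel's recurrence: r_{i+1} = r_i − f(r_i)·(f′(r_i))^{-1} mod 23^{i+2}, with f′(x) = 2x. Iterate:
  r_0 = 17 (mod 23)
  r_1 = 201 (mod 529)
  r_2 = 730 (mod 12167)
Final: r_2 = 730, and one checks f(r_2) ≡ 0 mod 23^3.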